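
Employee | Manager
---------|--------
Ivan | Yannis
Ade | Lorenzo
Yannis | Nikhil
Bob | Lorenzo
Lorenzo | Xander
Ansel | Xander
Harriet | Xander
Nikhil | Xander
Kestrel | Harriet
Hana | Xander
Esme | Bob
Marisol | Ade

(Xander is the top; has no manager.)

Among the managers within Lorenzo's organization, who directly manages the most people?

Direct-report counts within Lorenzo's organization: Lorenzo has 2; Bob has 1; Ade has 1. The largest is 2, held by Lorenzo.

Lorenzo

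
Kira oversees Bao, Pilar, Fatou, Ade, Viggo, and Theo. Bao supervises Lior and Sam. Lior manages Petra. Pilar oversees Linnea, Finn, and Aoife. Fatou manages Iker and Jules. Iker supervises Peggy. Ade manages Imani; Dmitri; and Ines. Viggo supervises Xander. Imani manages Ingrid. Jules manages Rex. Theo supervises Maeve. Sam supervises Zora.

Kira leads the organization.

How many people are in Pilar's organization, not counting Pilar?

Pilar directly manages Finn, Aoife, Linnea. Finn has no reports. Aoife has no reports. Linnea has no reports. So Pilar's organization is 3 direct reports plus everyone under them: 1 + 1 + 1 = 3.

3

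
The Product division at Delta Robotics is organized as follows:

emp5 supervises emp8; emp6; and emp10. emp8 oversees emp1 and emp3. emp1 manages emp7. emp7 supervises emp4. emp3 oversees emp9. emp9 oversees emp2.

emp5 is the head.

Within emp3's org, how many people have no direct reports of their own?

1

The only person in emp3's organization with no one reporting to them is emp2. That is 1.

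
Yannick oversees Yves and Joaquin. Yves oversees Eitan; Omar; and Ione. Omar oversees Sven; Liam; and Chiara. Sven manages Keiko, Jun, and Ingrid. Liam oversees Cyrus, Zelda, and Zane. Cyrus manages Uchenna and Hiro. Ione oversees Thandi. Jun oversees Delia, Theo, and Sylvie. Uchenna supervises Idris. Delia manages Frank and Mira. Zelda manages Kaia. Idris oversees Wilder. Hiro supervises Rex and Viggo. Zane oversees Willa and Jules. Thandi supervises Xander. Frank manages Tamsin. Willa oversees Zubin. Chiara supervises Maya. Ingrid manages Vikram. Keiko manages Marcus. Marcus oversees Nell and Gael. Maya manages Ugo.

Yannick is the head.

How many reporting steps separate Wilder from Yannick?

Chain from Wilder up to Yannick: Wilder → Idris → Uchenna → Cyrus → Liam → Omar → Yves → Yannick. That is 7 steps up, so Wilder is 7 levels below Yannick.

7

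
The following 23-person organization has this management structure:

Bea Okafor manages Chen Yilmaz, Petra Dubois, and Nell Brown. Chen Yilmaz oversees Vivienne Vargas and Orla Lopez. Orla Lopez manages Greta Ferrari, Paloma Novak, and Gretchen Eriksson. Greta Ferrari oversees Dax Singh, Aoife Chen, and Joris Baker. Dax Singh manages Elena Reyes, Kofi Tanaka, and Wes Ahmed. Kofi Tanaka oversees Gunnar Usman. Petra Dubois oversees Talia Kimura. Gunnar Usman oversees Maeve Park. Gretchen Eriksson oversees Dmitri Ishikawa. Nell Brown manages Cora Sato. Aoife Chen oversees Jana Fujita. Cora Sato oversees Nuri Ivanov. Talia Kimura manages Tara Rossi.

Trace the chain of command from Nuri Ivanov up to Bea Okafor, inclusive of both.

Nuri Ivanov reports to Cora Sato. Cora Sato reports to Nell Brown. Nell Brown reports to Bea Okafor. Bea Okafor is at the top.

Nuri Ivanov -> Cora Sato -> Nell Brown -> Bea Okafor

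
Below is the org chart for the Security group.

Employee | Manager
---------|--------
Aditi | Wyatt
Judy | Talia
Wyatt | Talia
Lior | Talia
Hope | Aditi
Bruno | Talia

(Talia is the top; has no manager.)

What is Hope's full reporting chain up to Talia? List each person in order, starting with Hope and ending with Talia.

Hope -> Aditi -> Wyatt -> Talia

Hope reports to Aditi. Aditi reports to Wyatt. Wyatt reports to Talia. Talia is at the top.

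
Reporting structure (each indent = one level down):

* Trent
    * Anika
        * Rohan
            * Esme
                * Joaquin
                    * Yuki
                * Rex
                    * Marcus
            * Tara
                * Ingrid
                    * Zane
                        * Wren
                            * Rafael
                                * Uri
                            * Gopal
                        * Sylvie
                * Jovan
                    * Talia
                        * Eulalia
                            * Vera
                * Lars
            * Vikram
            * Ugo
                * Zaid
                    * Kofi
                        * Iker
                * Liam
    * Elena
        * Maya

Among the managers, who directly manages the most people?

Direct-report counts: Trent has 2; Elena has 1; Anika has 1; Rohan has 4; Ugo has 2; Zaid has 1; Kofi has 1; Tara has 3; Jovan has 1; Talia has 1; Eulalia has 1; Ingrid has 1; Zane has 2; Wren has 2; Rafael has 1; Esme has 2; Rex has 1; Joaquin has 1. The largest is 4, held by Rohan.

Rohan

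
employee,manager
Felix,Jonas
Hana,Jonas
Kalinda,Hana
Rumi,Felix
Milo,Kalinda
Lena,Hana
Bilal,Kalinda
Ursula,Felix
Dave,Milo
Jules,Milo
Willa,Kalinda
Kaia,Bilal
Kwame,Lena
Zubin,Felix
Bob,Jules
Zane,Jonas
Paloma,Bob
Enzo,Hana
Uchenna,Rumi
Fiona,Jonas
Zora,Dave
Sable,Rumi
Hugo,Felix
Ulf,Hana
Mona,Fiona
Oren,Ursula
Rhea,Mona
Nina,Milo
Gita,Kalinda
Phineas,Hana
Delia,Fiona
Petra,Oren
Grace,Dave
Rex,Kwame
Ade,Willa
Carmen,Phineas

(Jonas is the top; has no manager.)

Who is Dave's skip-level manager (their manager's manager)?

Dave reports to Milo, and Milo reports to Kalinda. So Dave's skip-level manager is Kalinda.

Kalinda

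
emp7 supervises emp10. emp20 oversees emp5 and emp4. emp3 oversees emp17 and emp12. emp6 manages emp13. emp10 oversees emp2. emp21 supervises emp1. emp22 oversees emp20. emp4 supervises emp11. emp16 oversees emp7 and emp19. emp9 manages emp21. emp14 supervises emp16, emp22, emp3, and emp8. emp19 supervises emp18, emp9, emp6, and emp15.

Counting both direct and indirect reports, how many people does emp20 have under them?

emp20 directly manages emp5, emp4. emp5 has no reports. Under emp4: emp11 (1). So emp20's organization is 2 direct reports plus everyone under them: 1 + 2 = 3.

3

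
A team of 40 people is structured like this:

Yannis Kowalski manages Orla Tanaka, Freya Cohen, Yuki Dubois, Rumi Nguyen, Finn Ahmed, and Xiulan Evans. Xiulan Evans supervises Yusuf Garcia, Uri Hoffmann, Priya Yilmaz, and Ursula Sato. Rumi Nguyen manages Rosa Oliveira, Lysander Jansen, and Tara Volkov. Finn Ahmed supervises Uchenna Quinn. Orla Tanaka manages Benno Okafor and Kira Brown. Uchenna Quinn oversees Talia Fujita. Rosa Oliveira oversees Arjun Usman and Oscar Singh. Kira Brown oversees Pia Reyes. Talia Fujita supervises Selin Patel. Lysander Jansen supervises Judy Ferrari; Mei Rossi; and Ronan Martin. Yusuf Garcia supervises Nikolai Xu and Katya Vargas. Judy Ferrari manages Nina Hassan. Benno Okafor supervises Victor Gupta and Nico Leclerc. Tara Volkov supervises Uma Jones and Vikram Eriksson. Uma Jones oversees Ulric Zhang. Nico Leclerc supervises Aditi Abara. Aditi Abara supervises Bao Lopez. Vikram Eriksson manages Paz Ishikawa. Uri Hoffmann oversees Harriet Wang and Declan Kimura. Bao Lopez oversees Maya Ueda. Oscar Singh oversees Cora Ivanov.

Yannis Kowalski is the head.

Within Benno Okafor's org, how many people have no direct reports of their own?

The people in Benno Okafor's organization with no one reporting to them are Maya Ueda, Victor Gupta. That is 2.

2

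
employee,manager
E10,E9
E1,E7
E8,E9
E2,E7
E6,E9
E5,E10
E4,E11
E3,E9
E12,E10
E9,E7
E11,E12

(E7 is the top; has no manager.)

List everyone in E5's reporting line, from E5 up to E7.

E5 -> E10 -> E9 -> E7

E5 reports to E10. E10 reports to E9. E9 reports to E7. E7 is at the top.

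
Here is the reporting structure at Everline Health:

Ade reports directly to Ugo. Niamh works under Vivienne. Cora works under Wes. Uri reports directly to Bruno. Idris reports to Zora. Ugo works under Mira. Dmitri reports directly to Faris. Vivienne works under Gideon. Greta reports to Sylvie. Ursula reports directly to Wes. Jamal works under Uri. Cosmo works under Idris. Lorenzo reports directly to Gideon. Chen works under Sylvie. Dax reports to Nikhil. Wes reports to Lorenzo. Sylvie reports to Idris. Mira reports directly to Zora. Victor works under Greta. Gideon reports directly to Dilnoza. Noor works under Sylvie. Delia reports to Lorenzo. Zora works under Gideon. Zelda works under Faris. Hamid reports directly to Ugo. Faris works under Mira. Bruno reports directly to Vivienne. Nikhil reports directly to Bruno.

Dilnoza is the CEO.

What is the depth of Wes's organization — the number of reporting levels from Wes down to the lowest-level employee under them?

The longest chain under Wes runs Wes → Ursula, which is 1 level below Wes.

1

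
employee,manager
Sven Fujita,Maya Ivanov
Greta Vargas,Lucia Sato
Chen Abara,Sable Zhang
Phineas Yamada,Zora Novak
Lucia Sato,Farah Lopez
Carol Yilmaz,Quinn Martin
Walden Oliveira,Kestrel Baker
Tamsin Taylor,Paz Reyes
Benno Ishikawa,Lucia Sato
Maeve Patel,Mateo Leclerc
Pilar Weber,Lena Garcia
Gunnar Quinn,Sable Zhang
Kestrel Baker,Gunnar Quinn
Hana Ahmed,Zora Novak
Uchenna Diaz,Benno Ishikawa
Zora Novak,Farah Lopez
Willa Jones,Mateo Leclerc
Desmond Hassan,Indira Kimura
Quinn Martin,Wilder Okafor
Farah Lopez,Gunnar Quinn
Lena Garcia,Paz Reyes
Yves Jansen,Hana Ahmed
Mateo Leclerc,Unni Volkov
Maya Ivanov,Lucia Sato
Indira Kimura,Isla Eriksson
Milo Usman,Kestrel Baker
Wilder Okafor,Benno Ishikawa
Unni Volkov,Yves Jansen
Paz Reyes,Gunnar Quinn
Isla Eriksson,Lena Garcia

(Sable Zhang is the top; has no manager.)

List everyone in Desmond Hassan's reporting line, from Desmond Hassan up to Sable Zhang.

Desmond Hassan -> Indira Kimura -> Isla Eriksson -> Lena Garcia -> Paz Reyes -> Gunnar Quinn -> Sable Zhang

Desmond Hassan reports to Indira Kimura. Indira Kimura reports to Isla Eriksson. Isla Eriksson reports to Lena Garcia. Lena Garcia reports to Paz Reyes. Paz Reyes reports to Gunnar Quinn. Gunnar Quinn reports to Sable Zhang. Sable Zhang is at the top.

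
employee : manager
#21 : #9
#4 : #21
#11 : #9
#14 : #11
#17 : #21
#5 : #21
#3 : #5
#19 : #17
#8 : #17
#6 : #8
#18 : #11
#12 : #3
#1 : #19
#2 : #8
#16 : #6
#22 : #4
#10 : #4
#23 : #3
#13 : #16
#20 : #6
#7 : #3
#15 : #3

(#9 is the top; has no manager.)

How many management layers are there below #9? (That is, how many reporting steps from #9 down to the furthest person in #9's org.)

The longest chain under #9 runs #9 → #21 → #17 → #8 → #6 → #16 → #13, which is 6 levels below #9.

6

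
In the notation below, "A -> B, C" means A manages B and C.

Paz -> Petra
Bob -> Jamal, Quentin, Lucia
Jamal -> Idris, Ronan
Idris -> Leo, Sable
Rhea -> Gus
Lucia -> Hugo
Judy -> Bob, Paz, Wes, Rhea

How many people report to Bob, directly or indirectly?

8

Bob directly manages Jamal, Quentin, Lucia. Under Jamal: Ronan, Idris, Sable, Leo (4). Quentin has no reports. Under Lucia: Hugo (1). So Bob's organization is 3 direct reports plus everyone under them: 5 + 1 + 2 = 8.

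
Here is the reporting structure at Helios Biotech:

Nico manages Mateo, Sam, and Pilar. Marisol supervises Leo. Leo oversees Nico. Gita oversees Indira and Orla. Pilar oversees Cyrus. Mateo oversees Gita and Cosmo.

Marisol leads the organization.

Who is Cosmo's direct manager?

Mateo

Cosmo reports directly to Mateo.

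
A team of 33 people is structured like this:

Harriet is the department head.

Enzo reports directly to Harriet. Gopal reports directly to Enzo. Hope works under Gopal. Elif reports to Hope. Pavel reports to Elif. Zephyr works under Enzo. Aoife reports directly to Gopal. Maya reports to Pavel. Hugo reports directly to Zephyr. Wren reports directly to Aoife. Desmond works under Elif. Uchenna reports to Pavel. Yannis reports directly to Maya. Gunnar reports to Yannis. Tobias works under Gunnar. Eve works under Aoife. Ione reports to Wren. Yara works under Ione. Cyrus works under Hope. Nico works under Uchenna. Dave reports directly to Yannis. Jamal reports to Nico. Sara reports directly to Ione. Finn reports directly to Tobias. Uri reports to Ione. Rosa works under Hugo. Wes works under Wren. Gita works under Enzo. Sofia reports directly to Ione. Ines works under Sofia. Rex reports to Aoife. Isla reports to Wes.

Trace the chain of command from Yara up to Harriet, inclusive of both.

Yara reports to Ione. Ione reports to Wren. Wren reports to Aoife. Aoife reports to Gopal. Gopal reports to Enzo. Enzo reports to Harriet. Harriet is at the top.

Yara -> Ione -> Wren -> Aoife -> Gopal -> Enzo -> Harriet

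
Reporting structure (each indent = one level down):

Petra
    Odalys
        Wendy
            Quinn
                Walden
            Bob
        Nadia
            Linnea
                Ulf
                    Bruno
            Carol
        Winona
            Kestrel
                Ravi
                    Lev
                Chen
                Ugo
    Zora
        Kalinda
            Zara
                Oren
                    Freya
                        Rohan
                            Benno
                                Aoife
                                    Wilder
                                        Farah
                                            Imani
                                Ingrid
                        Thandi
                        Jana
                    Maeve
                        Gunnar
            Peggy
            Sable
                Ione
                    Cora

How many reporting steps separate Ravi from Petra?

4

Chain from Ravi up to Petra: Ravi → Kestrel → Winona → Odalys → Petra. That is 4 steps up, so Ravi is 4 levels below Petra.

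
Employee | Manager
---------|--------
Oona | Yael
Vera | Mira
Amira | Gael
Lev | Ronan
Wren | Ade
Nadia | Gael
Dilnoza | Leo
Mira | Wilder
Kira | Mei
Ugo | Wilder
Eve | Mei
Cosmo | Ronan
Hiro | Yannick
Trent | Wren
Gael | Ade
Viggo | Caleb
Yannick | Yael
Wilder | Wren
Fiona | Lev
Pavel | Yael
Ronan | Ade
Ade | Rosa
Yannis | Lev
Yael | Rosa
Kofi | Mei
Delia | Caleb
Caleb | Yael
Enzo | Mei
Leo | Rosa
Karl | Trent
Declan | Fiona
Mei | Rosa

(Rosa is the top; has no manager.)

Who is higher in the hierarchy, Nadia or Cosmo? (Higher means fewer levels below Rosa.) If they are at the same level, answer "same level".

Both Nadia and Cosmo are 3 levels below Rosa.

same level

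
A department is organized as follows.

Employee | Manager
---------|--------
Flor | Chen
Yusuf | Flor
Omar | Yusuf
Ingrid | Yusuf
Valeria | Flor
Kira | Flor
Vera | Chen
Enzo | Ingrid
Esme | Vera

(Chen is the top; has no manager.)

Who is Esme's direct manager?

Vera

Esme reports directly to Vera.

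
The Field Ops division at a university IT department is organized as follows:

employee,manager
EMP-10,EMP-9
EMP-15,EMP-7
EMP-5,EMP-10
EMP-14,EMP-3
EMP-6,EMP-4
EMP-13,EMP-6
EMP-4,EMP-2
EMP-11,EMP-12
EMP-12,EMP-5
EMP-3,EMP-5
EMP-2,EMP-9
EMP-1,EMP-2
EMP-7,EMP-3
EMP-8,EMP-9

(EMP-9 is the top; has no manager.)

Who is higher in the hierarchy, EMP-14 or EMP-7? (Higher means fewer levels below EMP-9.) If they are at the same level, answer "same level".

Both EMP-14 and EMP-7 are 4 levels below EMP-9.

same level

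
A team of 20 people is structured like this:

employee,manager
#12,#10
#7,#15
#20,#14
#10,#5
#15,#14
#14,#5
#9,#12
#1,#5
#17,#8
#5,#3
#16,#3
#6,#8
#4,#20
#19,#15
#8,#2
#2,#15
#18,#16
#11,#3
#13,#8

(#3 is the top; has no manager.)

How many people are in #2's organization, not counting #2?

4

#2 directly manages #8. Under #8: #6, #17, #13 (3). That's 4 in total.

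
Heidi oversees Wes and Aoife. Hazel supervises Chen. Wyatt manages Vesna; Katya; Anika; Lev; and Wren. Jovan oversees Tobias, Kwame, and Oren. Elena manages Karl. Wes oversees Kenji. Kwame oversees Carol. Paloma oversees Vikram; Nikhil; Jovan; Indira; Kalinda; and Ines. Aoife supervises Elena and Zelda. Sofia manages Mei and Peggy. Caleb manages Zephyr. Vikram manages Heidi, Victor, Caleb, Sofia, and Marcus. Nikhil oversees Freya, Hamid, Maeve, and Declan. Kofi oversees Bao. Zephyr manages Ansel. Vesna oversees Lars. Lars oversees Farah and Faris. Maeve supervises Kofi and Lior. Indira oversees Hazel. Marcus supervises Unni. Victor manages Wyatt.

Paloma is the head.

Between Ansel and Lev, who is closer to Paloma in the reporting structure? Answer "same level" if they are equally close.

Both Ansel and Lev are 4 levels below Paloma.

same level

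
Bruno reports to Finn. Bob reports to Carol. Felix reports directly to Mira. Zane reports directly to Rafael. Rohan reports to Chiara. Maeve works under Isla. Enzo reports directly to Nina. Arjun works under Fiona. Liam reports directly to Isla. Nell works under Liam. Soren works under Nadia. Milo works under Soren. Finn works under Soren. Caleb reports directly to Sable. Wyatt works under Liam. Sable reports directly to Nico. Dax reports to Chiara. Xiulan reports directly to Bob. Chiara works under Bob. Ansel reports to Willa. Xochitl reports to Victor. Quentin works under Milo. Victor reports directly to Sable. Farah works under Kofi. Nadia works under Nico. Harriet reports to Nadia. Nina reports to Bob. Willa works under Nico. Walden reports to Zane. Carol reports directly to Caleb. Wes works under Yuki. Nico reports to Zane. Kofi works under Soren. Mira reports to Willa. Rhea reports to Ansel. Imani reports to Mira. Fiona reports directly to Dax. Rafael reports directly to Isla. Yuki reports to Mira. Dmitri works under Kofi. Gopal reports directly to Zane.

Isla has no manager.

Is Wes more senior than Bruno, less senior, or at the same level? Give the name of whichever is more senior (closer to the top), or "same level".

Both Wes and Bruno are 7 levels below Isla.

same level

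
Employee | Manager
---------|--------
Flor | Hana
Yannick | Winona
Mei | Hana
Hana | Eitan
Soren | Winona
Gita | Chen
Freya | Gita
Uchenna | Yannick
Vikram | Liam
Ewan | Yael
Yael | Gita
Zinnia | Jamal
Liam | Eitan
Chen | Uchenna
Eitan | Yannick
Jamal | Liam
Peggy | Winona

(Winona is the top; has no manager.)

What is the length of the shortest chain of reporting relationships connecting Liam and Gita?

5

Liam is 2 levels below Yannick, and Gita is 3 levels below Yannick (their lowest common manager). The shortest path runs up from Liam to Yannick and back down to Gita: 2 + 3 = 5 links.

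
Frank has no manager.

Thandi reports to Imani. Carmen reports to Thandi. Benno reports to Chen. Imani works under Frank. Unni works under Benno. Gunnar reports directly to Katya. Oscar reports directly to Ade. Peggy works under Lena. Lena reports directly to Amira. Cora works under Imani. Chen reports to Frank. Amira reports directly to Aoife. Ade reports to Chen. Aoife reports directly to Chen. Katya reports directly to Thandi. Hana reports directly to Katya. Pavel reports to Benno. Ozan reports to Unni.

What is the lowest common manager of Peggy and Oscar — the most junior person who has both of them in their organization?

Chen

Peggy's chain of managers is Lena, Amira, Aoife, Chen, Frank. Oscar's chain of managers is Ade, Chen, Frank. The first manager that appears in both chains is Chen.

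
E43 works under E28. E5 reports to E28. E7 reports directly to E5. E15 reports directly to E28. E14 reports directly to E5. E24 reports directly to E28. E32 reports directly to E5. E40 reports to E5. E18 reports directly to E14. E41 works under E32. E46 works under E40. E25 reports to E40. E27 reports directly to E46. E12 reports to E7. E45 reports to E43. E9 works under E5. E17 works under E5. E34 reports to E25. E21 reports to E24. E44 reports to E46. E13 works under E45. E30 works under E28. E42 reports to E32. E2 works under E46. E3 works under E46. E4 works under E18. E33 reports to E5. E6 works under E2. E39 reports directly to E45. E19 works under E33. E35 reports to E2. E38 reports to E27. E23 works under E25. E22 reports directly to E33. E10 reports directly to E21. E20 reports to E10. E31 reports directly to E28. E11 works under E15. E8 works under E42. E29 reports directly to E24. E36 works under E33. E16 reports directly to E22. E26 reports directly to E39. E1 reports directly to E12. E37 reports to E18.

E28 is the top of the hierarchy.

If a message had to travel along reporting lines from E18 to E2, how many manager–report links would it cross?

E18 is 2 levels below E5, and E2 is 3 levels below E5 (their lowest common manager). The shortest path runs up from E18 to E5 and back down to E2: 2 + 3 = 5 links.

5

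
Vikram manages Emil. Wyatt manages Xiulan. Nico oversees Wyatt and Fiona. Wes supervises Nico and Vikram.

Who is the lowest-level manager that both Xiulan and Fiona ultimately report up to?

Xiulan's chain of managers is Wyatt, Nico, Wes. Fiona's chain of managers is Nico, Wes. The first manager that appears in both chains is Nico.

Nico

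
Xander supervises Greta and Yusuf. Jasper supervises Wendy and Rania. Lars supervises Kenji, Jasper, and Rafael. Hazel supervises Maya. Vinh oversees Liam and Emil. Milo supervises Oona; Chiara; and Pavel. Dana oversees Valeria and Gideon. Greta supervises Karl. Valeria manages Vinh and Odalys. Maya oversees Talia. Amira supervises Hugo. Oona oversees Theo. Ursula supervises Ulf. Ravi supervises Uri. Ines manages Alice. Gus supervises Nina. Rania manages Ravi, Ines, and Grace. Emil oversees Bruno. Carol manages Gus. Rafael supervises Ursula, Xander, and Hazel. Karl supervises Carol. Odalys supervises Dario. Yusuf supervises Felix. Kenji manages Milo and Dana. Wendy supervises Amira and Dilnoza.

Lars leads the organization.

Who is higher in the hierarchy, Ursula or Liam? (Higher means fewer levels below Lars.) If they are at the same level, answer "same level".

Ursula is 2 levels below Lars; Liam is 5. Ursula is higher.

Ursula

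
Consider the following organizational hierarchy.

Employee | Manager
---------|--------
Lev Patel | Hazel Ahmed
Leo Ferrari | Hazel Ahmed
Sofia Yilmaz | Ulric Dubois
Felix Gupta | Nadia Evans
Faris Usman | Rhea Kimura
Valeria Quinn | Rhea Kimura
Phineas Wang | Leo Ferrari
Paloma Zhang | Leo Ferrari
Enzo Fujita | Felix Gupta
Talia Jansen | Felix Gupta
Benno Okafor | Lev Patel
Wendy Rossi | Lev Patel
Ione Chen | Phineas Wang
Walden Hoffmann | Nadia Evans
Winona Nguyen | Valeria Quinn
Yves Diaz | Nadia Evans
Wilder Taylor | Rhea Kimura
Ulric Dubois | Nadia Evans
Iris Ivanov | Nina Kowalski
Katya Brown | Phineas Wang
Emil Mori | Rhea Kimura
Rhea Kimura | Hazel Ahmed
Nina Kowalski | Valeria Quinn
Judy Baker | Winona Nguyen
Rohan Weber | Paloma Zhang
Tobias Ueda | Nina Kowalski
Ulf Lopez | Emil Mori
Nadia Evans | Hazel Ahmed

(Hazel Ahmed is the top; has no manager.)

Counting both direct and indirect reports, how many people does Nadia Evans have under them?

Nadia Evans directly manages Ulric Dubois, Felix Gupta, Yves Diaz, Walden Hoffmann. Under Ulric Dubois: Sofia Yilmaz (1). Under Felix Gupta: Talia Jansen, Enzo Fujita (2). Yves Diaz has no reports. Walden Hoffmann has no reports. So Nadia Evans's organization is 4 direct reports plus everyone under them: 2 + 3 + 1 + 1 = 7.

7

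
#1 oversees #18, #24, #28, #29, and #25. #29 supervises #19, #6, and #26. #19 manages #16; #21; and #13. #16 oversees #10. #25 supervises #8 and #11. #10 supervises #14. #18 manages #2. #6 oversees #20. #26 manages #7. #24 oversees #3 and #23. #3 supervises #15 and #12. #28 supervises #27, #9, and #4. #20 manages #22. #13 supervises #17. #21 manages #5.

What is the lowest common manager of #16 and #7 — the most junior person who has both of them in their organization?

#29

#16's chain of managers is #19, #29, #1. #7's chain of managers is #26, #29, #1. The first manager that appears in both chains is #29.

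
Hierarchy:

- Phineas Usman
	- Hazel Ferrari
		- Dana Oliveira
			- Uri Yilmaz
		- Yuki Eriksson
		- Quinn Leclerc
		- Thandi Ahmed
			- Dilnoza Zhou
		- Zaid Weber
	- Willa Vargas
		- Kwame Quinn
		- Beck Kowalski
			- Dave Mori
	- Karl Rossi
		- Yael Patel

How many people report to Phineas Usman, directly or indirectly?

Phineas Usman directly manages Hazel Ferrari, Willa Vargas, Karl Rossi. Under Hazel Ferrari: Zaid Weber, Thandi Ahmed, Dilnoza Zhou, Quinn Leclerc, Yuki Eriksson, Dana Oliveira, Uri Yilmaz (7). Under Willa Vargas: Beck Kowalski, Dave Mori, Kwame Quinn (3). Under Karl Rossi: Yael Patel (1). So Phineas Usman's organization is 3 direct reports plus everyone under them: 8 + 4 + 2 = 14.

14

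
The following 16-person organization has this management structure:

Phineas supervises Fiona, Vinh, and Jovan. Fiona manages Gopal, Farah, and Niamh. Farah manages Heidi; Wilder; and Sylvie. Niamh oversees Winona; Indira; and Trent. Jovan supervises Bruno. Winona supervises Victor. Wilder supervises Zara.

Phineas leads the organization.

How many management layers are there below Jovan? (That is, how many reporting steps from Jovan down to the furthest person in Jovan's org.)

1

The longest chain under Jovan runs Jovan → Bruno, which is 1 level below Jovan.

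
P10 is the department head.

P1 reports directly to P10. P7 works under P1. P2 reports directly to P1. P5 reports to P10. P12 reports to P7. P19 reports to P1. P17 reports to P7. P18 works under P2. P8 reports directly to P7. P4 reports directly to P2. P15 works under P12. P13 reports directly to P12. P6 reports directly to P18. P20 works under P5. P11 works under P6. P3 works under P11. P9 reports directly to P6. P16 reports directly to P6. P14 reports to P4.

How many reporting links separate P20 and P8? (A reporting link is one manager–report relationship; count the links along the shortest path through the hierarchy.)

5

P20 is 2 levels below P10, and P8 is 3 levels below P10 (their lowest common manager). The shortest path runs up from P20 to P10 and back down to P8: 2 + 3 = 5 links.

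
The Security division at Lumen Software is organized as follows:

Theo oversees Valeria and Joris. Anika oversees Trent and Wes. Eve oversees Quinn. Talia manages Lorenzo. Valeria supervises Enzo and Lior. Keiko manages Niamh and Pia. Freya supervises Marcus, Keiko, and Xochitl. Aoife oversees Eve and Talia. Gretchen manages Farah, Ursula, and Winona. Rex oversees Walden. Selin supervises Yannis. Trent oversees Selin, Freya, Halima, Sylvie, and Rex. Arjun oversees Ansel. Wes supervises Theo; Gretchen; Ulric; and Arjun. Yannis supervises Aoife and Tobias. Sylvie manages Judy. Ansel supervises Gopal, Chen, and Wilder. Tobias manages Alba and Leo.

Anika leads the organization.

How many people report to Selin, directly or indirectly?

Selin directly manages Yannis. Under Yannis: Tobias, Alba, Leo, Aoife, Talia, Lorenzo, Eve, Quinn (8). That's 9 in total.

9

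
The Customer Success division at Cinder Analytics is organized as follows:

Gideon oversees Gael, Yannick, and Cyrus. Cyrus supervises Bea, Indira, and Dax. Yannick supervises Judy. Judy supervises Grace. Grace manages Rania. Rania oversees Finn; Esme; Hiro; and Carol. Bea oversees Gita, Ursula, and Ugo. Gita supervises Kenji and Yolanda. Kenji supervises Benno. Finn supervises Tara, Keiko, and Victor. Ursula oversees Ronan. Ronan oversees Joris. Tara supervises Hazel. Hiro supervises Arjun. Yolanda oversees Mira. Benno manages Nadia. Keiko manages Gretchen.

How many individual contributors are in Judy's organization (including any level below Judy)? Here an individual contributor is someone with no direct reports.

The people in Judy's organization with no one reporting to them are Carol, Arjun, Esme, Victor, Gretchen, Hazel. That is 6.

6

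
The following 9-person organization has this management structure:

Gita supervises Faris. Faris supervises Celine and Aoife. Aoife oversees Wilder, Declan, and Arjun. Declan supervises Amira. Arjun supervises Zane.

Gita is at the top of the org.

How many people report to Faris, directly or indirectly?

Faris directly manages Aoife, Celine. Under Aoife: Arjun, Zane, Declan, Amira, Wilder (5). Celine has no reports. So Faris's organization is 2 direct reports plus everyone under them: 6 + 1 = 7.

7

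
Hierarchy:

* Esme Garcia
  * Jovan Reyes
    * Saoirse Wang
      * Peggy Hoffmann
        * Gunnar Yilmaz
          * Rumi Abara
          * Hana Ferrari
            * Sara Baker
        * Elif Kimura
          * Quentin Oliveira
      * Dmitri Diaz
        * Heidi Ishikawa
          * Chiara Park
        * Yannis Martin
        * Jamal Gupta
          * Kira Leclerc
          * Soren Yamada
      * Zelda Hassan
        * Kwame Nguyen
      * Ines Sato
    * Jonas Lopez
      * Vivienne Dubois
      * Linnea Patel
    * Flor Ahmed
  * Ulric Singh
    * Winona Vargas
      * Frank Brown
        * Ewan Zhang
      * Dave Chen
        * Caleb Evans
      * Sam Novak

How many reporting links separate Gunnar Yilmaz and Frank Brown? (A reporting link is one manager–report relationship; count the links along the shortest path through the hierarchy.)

Gunnar Yilmaz is 4 levels below Esme Garcia, and Frank Brown is 3 levels below Esme Garcia (their lowest common manager). The shortest path runs up from Gunnar Yilmaz to Esme Garcia and back down to Frank Brown: 4 + 3 = 7 links.

7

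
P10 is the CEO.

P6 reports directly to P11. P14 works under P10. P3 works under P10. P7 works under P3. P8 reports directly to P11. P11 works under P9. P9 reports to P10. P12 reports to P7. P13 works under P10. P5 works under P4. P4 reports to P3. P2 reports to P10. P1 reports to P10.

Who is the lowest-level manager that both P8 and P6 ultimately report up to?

P11

P8's chain of managers is P11, P9, P10. P6's chain of managers is P11, P9, P10. The first manager that appears in both chains is P11.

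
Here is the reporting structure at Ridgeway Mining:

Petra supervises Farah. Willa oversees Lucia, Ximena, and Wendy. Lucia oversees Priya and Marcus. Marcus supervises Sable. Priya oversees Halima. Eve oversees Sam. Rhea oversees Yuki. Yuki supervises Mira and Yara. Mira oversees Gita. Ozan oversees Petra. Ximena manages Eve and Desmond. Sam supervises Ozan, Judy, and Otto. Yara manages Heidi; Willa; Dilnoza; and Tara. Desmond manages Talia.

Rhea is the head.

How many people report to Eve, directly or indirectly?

6

Eve directly manages Sam. Under Sam: Otto, Judy, Ozan, Petra, Farah (5). That's 6 in total.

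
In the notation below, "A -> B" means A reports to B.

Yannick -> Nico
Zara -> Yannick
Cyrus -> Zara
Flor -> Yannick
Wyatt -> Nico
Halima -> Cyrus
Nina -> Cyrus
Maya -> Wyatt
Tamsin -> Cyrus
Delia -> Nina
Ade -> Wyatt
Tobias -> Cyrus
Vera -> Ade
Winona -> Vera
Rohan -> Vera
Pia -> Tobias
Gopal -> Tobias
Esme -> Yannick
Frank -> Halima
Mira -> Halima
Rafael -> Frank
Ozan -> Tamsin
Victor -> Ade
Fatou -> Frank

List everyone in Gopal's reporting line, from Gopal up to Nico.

Gopal reports to Tobias. Tobias reports to Cyrus. Cyrus reports to Zara. Zara reports to Yannick. Yannick reports to Nico. Nico is at the top.

Gopal -> Tobias -> Cyrus -> Zara -> Yannick -> Nico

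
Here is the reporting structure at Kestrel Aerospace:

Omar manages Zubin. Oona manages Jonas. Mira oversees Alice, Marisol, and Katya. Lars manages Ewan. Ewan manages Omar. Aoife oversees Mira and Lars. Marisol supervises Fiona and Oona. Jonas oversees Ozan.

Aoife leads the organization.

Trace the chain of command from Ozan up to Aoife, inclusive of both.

Ozan reports to Jonas. Jonas reports to Oona. Oona reports to Marisol. Marisol reports to Mira. Mira reports to Aoife. Aoife is at the top.

Ozan -> Jonas -> Oona -> Marisol -> Mira -> Aoife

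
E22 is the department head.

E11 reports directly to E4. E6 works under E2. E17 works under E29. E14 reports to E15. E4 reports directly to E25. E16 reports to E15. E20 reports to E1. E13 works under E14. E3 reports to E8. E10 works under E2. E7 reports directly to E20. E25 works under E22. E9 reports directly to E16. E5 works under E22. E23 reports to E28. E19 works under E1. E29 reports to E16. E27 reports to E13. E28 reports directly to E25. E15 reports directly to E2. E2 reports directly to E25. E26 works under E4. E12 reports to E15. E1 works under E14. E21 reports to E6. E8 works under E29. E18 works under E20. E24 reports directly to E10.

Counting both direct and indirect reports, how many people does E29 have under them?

E29 directly manages E8, E17. Under E8: E3 (1). E17 has no reports. So E29's organization is 2 direct reports plus everyone under them: 2 + 1 = 3.

3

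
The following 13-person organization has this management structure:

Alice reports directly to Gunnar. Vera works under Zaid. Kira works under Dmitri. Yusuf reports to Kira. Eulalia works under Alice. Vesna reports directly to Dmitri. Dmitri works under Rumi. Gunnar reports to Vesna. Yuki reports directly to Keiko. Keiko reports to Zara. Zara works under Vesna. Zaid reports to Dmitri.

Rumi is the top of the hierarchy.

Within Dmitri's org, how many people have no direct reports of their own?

4

The people in Dmitri's organization with no one reporting to them are Yusuf, Vera, Yuki, Eulalia. That is 4.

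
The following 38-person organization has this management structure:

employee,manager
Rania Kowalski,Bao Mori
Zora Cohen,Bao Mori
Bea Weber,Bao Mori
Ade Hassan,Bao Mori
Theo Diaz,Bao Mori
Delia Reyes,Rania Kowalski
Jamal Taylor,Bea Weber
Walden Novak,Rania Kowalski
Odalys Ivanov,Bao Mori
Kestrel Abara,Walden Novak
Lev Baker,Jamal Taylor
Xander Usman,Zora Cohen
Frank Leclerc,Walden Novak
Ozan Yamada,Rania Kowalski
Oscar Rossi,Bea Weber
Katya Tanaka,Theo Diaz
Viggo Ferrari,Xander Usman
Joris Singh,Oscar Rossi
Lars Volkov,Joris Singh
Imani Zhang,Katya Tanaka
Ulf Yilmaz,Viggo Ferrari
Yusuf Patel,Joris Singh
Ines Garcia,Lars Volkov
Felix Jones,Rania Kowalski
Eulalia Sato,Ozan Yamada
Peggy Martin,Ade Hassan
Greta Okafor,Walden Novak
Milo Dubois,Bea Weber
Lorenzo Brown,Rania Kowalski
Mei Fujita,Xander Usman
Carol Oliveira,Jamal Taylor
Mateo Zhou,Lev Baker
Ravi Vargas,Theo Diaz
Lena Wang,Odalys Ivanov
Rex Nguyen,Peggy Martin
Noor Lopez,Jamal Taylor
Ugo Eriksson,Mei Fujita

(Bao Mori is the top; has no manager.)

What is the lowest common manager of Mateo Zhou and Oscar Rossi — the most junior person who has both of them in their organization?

Bea Weber

Mateo Zhou's chain of managers is Lev Baker, Jamal Taylor, Bea Weber, Bao Mori. Oscar Rossi's chain of managers is Bea Weber, Bao Mori. The first manager that appears in both chains is Bea Weber.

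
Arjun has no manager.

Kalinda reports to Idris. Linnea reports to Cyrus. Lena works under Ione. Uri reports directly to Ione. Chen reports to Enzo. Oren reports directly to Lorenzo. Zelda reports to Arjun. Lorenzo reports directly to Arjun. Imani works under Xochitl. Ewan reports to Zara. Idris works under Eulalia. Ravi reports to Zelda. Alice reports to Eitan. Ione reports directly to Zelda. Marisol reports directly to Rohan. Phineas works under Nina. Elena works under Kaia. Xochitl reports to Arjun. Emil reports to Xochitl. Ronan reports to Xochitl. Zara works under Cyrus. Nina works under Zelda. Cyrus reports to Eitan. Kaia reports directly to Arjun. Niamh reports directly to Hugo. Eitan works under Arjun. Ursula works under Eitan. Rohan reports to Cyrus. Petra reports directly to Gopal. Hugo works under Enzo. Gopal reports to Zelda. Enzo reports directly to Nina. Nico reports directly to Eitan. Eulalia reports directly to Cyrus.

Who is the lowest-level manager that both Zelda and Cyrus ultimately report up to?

Zelda's chain of managers is Arjun. Cyrus's chain of managers is Eitan, Arjun. The first manager that appears in both chains is Arjun.

Arjun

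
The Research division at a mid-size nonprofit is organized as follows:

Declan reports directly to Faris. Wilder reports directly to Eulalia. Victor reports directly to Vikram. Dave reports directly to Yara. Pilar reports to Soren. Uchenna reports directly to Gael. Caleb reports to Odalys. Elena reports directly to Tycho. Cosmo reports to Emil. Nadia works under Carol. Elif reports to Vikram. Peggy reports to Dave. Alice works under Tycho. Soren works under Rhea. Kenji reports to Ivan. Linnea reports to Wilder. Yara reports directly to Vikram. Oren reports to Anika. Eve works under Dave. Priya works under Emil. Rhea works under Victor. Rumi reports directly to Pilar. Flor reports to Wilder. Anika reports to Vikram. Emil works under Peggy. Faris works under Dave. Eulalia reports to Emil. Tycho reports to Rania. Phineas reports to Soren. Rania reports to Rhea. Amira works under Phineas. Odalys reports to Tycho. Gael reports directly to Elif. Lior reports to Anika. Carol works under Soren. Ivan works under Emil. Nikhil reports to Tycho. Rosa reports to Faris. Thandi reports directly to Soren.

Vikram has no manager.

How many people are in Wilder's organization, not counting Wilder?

Wilder directly manages Linnea, Flor. Linnea has no reports. Flor has no reports. So Wilder's organization is 2 direct reports plus everyone under them: 1 + 1 = 2.

2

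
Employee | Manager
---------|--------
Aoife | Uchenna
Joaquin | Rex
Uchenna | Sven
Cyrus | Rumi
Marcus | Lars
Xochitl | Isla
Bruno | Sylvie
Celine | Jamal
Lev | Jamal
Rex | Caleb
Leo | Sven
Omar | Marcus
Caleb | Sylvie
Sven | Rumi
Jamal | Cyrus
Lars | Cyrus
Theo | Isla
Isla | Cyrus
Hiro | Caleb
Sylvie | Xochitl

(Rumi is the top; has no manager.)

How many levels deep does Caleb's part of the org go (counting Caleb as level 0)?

2

The longest chain under Caleb runs Caleb → Rex → Joaquin, which is 2 levels below Caleb.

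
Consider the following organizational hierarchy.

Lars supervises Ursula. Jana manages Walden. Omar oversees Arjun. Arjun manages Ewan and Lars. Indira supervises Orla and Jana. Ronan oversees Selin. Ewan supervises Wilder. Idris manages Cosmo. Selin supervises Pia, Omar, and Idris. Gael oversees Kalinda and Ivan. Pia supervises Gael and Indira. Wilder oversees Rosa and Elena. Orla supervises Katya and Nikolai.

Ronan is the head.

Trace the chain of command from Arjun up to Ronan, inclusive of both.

Arjun -> Omar -> Selin -> Ronan

Arjun reports to Omar. Omar reports to Selin. Selin reports to Ronan. Ronan is at the top.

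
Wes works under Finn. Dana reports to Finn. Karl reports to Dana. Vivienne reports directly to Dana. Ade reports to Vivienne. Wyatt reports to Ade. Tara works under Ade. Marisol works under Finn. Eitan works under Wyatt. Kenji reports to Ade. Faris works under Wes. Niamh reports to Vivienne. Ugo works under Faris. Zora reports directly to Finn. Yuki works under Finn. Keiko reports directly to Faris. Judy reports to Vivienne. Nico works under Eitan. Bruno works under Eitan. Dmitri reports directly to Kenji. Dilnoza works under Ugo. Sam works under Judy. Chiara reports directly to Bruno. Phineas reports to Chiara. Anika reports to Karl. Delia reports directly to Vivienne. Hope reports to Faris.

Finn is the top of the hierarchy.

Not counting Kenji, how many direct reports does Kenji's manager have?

2

Kenji reports to Ade. Ade's other direct reports are Wyatt, Tara — 2 peers.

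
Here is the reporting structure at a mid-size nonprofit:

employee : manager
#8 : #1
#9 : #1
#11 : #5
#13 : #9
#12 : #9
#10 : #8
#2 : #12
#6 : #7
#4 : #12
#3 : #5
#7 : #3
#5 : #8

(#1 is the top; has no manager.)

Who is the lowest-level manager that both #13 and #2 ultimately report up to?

#13's chain of managers is #9, #1. #2's chain of managers is #12, #9, #1. The first manager that appears in both chains is #9.

#9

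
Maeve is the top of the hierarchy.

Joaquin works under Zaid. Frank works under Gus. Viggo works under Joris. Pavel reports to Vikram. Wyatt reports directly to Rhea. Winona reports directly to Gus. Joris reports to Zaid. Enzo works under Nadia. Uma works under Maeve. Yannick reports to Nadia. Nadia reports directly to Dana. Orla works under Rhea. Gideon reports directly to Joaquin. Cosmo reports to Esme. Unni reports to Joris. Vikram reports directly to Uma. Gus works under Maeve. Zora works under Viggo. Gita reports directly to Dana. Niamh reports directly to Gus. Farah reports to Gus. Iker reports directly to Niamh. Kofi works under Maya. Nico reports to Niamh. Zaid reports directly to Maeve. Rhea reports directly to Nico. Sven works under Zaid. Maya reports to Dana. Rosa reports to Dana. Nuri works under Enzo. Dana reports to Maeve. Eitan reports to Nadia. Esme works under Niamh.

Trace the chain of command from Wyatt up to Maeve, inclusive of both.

Wyatt -> Rhea -> Nico -> Niamh -> Gus -> Maeve

Wyatt reports to Rhea. Rhea reports to Nico. Nico reports to Niamh. Niamh reports to Gus. Gus reports to Maeve. Maeve is at the top.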